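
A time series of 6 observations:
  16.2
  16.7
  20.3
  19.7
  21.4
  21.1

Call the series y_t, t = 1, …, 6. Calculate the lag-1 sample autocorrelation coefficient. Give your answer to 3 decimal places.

Mean ȳ = (16.2 + 16.7 + 20.3 + 19.7 + 21.4 + 21.1)/6 = 19.2333
Deviations from mean: -3.0333, -2.5333, 1.0667, 0.4667, 2.1667, 1.8667
Numerator Σ_{t=1}^{5}(y_t−ȳ)(y_{t+1}−ȳ) = 10.5356
Denominator Σ(y_t−ȳ)² = 25.1533
r_1 = 10.5356 / 25.1533 = 0.419

0.419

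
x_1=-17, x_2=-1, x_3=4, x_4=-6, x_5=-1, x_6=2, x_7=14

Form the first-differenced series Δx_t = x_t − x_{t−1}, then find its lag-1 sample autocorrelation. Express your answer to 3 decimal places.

First differences Δx: 16, 5, -10, 5, 3, 12
Mean of differences = 5.1667
Numerator Σ(Δx_t−Δx̄)(Δx_{t+1}−Δx̄) = -11.1944
Denominator Σ(Δx_t−Δx̄)² = 398.8333
r_1(Δx) = -11.1944 / 398.8333 = -0.028

-0.028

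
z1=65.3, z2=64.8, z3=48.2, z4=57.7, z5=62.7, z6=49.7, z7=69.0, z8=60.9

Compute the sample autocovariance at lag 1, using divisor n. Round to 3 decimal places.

-15.550

Mean z̄ = (65.3 + 64.8 + 48.2 + 57.7 + 62.7 + 49.7 + 69.0 + 60.9)/8 = 59.7875
Deviations: 5.5125, 5.0125, -11.5875, -2.0875, 2.9125, -10.0875, 9.2125, 1.1125
Σ_{t=1}^{7}(z_t−z̄)(z_{t+1}−z̄) = -124.4039
γ_1 = -124.4039 / 8 = -15.550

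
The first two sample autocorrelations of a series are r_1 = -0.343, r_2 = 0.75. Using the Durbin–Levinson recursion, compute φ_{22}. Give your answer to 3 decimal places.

φ_{22} = (r_2 − r_1²) / (1 − r_1²)
r_1² = (-0.343)² = 0.117649
Numerator = 0.75 − 0.1176 = 0.6324; denominator = 1 − 0.1176 = 0.8824
φ_{22} = 0.6324 / 0.8824 = 0.717

0.717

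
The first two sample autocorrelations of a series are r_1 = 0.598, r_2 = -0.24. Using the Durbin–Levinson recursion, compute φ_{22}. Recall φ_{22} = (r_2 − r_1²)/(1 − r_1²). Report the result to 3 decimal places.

-0.930

φ_{22} = (r_2 − r_1²) / (1 − r_1²)
r_1² = (0.598)² = 0.357604
Numerator = -0.24 − 0.3576 = -0.5976; denominator = 1 − 0.3576 = 0.6424
φ_{22} = -0.5976 / 0.6424 = -0.930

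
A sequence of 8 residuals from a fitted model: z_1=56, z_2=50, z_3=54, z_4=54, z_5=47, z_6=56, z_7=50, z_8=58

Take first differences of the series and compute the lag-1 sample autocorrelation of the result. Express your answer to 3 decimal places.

First differences Δz: -6, 4, 0, -7, 9, -6, 8
Mean of differences = 0.2857
Numerator Σ(Δz_t−Δz̄)(Δz_{t+1}−Δz̄) = -189.0816
Denominator Σ(Δz_t−Δz̄)² = 281.4286
r_1(Δz) = -189.0816 / 281.4286 = -0.672

-0.672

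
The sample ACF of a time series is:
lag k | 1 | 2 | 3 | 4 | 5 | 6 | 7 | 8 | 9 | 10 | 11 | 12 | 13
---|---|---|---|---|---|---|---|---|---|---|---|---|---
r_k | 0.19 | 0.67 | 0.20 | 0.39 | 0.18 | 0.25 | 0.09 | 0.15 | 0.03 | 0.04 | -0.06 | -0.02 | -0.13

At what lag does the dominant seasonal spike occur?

2

The largest autocorrelation is r_2 = 0.67, with weaker echoes at lags 4 (0.39) and 6 (0.25); the remaining lags stay at or below 0.20.
The dominant spike at lag 2 indicates a seasonal period of 2.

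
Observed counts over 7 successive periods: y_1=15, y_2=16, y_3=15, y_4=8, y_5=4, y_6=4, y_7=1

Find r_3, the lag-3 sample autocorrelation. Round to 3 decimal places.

-0.267

Mean ȳ = (15 + 16 + 15 + 8 + 4 + 4 + 1)/7 = 9.0000
Σ(y_t−ȳ)(y_{t+3}−ȳ) = (-6.0000) + (-35.0000) + (-30.0000) + (8.0000) = -63.0000
Denominator Σ(y_t−ȳ)² = 236.0000
r_3 = -63.0000 / 236.0000 = -0.267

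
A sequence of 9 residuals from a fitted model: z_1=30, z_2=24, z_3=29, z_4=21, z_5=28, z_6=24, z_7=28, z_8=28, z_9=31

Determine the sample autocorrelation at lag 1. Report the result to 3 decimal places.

Mean z̄ = (30 + 24 + 29 + 21 + 28 + 24 + 28 + 28 + 31)/9 = 27.0000
Numerator Σ_{t=1}^{8}(z_t−z̄)(z_{t+1}−z̄) = -34.0000
Denominator Σ(z_t−z̄)² = 86.0000
r_1 = -34.0000 / 86.0000 = -0.395

-0.395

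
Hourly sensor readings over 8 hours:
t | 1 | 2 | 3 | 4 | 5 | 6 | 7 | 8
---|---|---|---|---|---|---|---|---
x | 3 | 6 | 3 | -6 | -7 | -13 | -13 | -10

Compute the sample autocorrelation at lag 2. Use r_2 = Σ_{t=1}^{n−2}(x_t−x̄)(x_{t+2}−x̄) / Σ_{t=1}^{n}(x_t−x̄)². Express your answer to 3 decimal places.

Mean x̄ = (3 + 6 + 3 − 6 − 7 − 13 − 13 − 10)/8 = -4.6250
Deviations from mean: 7.6250, 10.6250, 7.6250, -1.3750, -2.3750, -8.3750, -8.3750, -5.3750
Numerator Σ_{t=1}^{6}(x_t−x̄)(x_{t+2}−x̄) = 101.8438
Denominator Σ(x_t−x̄)² = 405.8750
r_2 = 101.8438 / 405.8750 = 0.251

0.251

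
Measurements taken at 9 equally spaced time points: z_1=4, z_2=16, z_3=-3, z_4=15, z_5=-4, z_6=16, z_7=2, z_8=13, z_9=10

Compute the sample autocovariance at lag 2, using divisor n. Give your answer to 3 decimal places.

42.568

Mean z̄ = (4 + 16 − 3 + 15 − 4 + 16 + 2 + 13 + 10)/9 = 7.6667
Σ_{t=1}^{7}(z_t−z̄)(z_{t+2}−z̄) = 383.1111
γ_2 = 383.1111 / 9 = 42.568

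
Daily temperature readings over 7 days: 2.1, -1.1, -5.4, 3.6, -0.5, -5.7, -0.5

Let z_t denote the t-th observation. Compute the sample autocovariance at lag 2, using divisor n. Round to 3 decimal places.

Mean z̄ = (2.1 − 1.1 − 5.4 + 3.6 − 0.5 − 5.7 − 0.5)/7 = -1.0714
Σ_{t=1}^{5}(z_t−z̄)(z_{t+2}−z̄) = -37.6302
γ_2 = -37.6302 / 7 = -5.376

-5.376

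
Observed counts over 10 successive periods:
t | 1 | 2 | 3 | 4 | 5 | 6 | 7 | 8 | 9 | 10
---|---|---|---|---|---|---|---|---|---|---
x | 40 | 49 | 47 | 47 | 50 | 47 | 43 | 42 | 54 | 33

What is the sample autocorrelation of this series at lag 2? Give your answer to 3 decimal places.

0.040

Mean x̄ = (40 + 49 + 47 + 47 + 50 + 47 + 43 + 42 + 54 + 33)/10 = 45.2000
Numerator Σ_{t=1}^{8}(x_t−x̄)(x_{t+2}−x̄) = 12.7200
Denominator Σ(x_t−x̄)² = 315.6000
r_2 = 12.7200 / 315.6000 = 0.040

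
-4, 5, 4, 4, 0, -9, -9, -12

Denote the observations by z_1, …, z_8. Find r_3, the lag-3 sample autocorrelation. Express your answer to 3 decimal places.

-0.303

Mean z̄ = (-4 + 5 + 4 + 4 + 0 − 9 − 9 − 12)/8 = -2.6250
Deviations from mean: -1.3750, 7.6250, 6.6250, 6.6250, 2.6250, -6.3750, -6.3750, -9.3750
Σ(z_t−z̄)(z_{t+3}−z̄) = (-9.1094) + (20.0156) + (-42.2344) + (-42.2344) + (-24.6094) = -98.1719
Denominator Σ(z_t−z̄)² = 323.8750
r_3 = -98.1719 / 323.8750 = -0.303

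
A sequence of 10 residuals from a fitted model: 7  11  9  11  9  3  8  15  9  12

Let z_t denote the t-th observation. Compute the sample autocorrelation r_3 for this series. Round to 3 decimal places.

-0.081

Mean z̄ = (7 + 11 + 9 + 11 + 9 + 3 + 8 + 15 + 9 + 12)/10 = 9.4000
Σ(z_t−z̄)(z_{t+3}−z̄) = (-3.8400) + (-0.6400) + (2.5600) + (-2.2400) + (-2.2400) + (2.5600) + (-3.6400) = -7.4800
Denominator Σ(z_t−z̄)² = 92.4000
r_3 = -7.4800 / 92.4000 = -0.081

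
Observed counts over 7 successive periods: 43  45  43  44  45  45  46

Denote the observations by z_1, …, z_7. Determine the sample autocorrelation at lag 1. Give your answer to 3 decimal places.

Mean z̄ = (43 + 45 + 43 + 44 + 45 + 45 + 46)/7 = 44.4286
Deviations from mean: -1.4286, 0.5714, -1.4286, -0.4286, 0.5714, 0.5714, 1.5714
Σ(z_t−z̄)(z_{t+1}−z̄) = (-0.8163) + (-0.8163) + (0.6122) + (-0.2449) + (0.3265) + (0.8980) = -0.0408
Denominator Σ(z_t−z̄)² = 7.7143
r_1 = -0.0408 / 7.7143 = -0.005

-0.005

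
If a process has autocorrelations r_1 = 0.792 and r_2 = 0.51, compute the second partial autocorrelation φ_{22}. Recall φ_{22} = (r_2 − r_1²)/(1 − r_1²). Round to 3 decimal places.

φ_{22} = (r_2 − r_1²) / (1 − r_1²)
r_1² = (0.792)² = 0.627264
Numerator = 0.51 − 0.6273 = -0.1173; denominator = 1 − 0.6273 = 0.3727
φ_{22} = -0.1173 / 0.3727 = -0.315

-0.315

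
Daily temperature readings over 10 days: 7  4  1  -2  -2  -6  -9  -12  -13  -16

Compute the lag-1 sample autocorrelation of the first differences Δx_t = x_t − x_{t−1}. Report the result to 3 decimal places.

First differences Δx: -3, -3, -3, 0, -4, -3, -3, -1, -3
Mean of differences = -2.5556
Numerator Σ(Δx_t−Δx̄)(Δx_{t+1}−Δx̄) = -4.9753
Denominator Σ(Δx_t−Δx̄)² = 12.2222
r_1(Δx) = -4.9753 / 12.2222 = -0.407

-0.407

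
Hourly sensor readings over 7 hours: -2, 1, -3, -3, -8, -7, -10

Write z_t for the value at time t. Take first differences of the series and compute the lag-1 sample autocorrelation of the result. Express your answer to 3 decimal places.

First differences Δz: 3, -4, 0, -5, 1, -3
Mean of differences = -1.3333
Numerator Σ(Δz_t−Δz̄)(Δz_{t+1}−Δz̄) = -32.4444
Denominator Σ(Δz_t−Δz̄)² = 49.3333
r_1(Δz) = -32.4444 / 49.3333 = -0.658

-0.658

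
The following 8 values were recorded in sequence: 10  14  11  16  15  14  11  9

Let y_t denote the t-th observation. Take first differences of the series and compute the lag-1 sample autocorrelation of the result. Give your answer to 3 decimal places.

-0.346

First differences Δy: 4, -3, 5, -1, -1, -3, -2
Mean of differences = -0.1429
Numerator Σ(Δy_t−Δȳ)(Δy_{t+1}−Δȳ) = -22.4490
Denominator Σ(Δy_t−Δȳ)² = 64.8571
r_1(Δy) = -22.4490 / 64.8571 = -0.346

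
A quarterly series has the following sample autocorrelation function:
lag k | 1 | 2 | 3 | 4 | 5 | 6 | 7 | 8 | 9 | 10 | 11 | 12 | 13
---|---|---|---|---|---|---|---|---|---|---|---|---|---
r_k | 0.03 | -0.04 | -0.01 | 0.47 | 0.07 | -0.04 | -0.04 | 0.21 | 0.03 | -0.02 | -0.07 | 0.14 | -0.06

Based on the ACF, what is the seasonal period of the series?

The largest autocorrelation is r_4 = 0.47, with a weaker echo at lag 8 (0.21); the remaining lags stay at or below 0.14.
The dominant spike at lag 4 indicates a seasonal period of 4.

4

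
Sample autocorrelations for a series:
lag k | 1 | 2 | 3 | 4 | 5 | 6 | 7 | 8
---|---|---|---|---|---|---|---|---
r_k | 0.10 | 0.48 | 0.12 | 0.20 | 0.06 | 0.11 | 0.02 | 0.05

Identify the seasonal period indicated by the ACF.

2

The largest autocorrelation is r_2 = 0.48, with a weaker echo at lag 4 (0.20); the remaining lags stay at or below 0.12.
The dominant spike at lag 2 indicates a seasonal period of 2.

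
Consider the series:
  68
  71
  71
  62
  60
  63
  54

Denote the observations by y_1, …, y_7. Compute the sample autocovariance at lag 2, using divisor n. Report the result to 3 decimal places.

Mean ȳ = (68 + 71 + 71 + 62 + 60 + 63 + 54)/7 = 64.1429
Deviations: 3.8571, 6.8571, 6.8571, -2.1429, -4.1429, -1.1429, -10.1429
Σ_{t=1}^{5}(y_t−ȳ)(y_{t+2}−ȳ) = 27.8163
γ_2 = 27.8163 / 7 = 3.974

3.974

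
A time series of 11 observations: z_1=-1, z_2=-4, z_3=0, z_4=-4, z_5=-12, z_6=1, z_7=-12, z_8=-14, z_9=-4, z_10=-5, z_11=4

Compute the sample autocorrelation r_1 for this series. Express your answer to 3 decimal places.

-0.059

Mean z̄ = (-1 − 4 + 0 − 4 − 12 + 1 − 12 − 14 − 4 − 5 + 4)/11 = -4.6364
Numerator Σ_{t=1}^{10}(z_t−z̄)(z_{t+1}−z̄) = -19.8595
Denominator Σ(z_t−z̄)² = 338.5455
r_1 = -19.8595 / 338.5455 = -0.059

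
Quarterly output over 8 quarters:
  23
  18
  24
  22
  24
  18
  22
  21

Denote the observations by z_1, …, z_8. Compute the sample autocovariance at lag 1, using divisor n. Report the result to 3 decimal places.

Mean z̄ = (23 + 18 + 24 + 22 + 24 + 18 + 22 + 21)/8 = 21.5000
Deviations: 1.5000, -3.5000, 2.5000, 0.5000, 2.5000, -3.5000, 0.5000, -0.5000
Σ_{t=1}^{7}(z_t−z̄)(z_{t+1}−z̄) = -22.2500
γ_1 = -22.2500 / 8 = -2.781

-2.781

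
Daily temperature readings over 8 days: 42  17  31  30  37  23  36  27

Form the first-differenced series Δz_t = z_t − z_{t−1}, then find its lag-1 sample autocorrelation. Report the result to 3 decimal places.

First differences Δz: -25, 14, -1, 7, -14, 13, -9
Mean of differences = -2.1429
Numerator Σ(Δz_t−Δz̄)(Δz_{t+1}−Δz̄) = -731.8776
Denominator Σ(Δz_t−Δz̄)² = 1284.8571
r_1(Δz) = -731.8776 / 1284.8571 = -0.570

-0.570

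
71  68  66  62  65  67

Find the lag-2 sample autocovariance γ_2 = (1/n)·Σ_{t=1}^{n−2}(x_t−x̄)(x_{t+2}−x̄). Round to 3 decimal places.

Mean x̄ = (71 + 68 + 66 + 62 + 65 + 67)/6 = 66.5000
Deviations: 4.5000, 1.5000, -0.5000, -4.5000, -1.5000, 0.5000
Σ_{t=1}^{4}(x_t−x̄)(x_{t+2}−x̄) = -10.5000
γ_2 = -10.5000 / 6 = -1.750

-1.750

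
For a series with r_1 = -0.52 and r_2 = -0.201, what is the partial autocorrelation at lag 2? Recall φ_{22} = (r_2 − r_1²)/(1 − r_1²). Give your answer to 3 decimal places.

-0.646

φ_{22} = (r_2 − r_1²) / (1 − r_1²)
r_1² = (-0.52)² = 0.2704
Numerator = -0.201 − 0.2704 = -0.4714; denominator = 1 − 0.2704 = 0.7296
φ_{22} = -0.4714 / 0.7296 = -0.646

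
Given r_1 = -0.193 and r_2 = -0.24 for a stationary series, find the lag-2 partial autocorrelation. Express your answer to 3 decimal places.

φ_{22} = (r_2 − r_1²) / (1 − r_1²)
r_1² = (-0.193)² = 0.037249
Numerator = -0.24 − 0.0372 = -0.2772; denominator = 1 − 0.0372 = 0.9628
φ_{22} = -0.2772 / 0.9628 = -0.288

-0.288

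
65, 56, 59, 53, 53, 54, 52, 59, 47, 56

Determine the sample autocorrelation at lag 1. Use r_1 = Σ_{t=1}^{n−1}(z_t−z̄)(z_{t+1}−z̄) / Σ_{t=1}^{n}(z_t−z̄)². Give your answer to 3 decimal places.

-0.160

Mean z̄ = (65 + 56 + 59 + 53 + 53 + 54 + 52 + 59 + 47 + 56)/10 = 55.4000
Numerator Σ_{t=1}^{9}(z_t−z̄)(z_{t+1}−z̄) = -34.3600
Denominator Σ(z_t−z̄)² = 214.4000
r_1 = -34.3600 / 214.4000 = -0.160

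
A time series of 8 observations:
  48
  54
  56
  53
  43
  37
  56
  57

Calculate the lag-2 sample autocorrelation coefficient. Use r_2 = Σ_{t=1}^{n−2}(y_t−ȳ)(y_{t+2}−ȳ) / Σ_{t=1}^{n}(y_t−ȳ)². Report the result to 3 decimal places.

Mean ȳ = (48 + 54 + 56 + 53 + 43 + 37 + 56 + 57)/8 = 50.5000
Deviations from mean: -2.5000, 3.5000, 5.5000, 2.5000, -7.5000, -13.5000, 5.5000, 6.5000
Σ(y_t−ȳ)(y_{t+2}−ȳ) = (-13.7500) + (8.7500) + (-41.2500) + (-33.7500) + (-41.2500) + (-87.7500) = -209.0000
Denominator Σ(y_t−ȳ)² = 366.0000
r_2 = -209.0000 / 366.0000 = -0.571

-0.571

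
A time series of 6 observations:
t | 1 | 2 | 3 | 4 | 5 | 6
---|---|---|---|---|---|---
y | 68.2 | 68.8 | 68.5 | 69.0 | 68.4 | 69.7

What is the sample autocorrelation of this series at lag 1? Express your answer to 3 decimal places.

-0.356

Mean ȳ = (68.2 + 68.8 + 68.5 + 69.0 + 68.4 + 69.7)/6 = 68.7667
Deviations from mean: -0.5667, 0.0333, -0.2667, 0.2333, -0.3667, 0.9333
Σ(y_t−ȳ)(y_{t+1}−ȳ) = (-0.0189) + (-0.0089) + (-0.0622) + (-0.0856) + (-0.3422) = -0.5178
Denominator Σ(y_t−ȳ)² = 1.4533
r_1 = -0.5178 / 1.4533 = -0.356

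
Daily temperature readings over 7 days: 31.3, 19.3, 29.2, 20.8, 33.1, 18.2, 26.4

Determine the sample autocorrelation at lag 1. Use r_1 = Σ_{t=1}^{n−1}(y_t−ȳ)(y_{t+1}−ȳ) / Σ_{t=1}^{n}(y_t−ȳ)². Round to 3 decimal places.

-0.793

Mean ȳ = (31.3 + 19.3 + 29.2 + 20.8 + 33.1 + 18.2 + 26.4)/7 = 25.4714
Deviations from mean: 5.8286, -6.1714, 3.7286, -4.6714, 7.6286, -7.2714, 0.9286
Σ(y_t−ȳ)(y_{t+1}−ȳ) = (-35.9706) + (-23.0106) + (-17.4178) + (-35.6363) + (-55.4706) + (-6.7520) = -174.2580
Denominator Σ(y_t−ȳ)² = 219.7143
r_1 = -174.2580 / 219.7143 = -0.793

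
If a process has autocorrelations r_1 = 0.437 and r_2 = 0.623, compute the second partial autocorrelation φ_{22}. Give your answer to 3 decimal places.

0.534

φ_{22} = (r_2 − r_1²) / (1 − r_1²)
r_1² = (0.437)² = 0.190969
Numerator = 0.623 − 0.1910 = 0.4320; denominator = 1 − 0.1910 = 0.8090
φ_{22} = 0.4320 / 0.8090 = 0.534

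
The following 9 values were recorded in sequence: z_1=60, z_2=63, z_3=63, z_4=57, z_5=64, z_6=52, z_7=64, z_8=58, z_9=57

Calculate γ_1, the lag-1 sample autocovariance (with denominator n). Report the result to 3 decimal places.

Mean z̄ = (60 + 63 + 63 + 57 + 64 + 52 + 64 + 58 + 57)/9 = 59.7778
Σ_{t=1}^{8}(z_t−z̄)(z_{t+1}−z̄) = -77.8272
γ_1 = -77.8272 / 9 = -8.647

-8.647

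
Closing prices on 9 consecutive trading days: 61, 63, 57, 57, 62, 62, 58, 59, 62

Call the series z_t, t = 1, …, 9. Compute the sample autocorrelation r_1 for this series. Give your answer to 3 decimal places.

Mean z̄ = (61 + 63 + 57 + 57 + 62 + 62 + 58 + 59 + 62)/9 = 60.1111
Numerator Σ_{t=1}^{8}(z_t−z̄)(z_{t+1}−z̄) = -2.7901
Denominator Σ(z_t−z̄)² = 44.8889
r_1 = -2.7901 / 44.8889 = -0.062

-0.062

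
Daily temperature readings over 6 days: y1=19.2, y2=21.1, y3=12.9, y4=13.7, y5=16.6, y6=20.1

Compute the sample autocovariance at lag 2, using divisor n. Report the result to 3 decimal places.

Mean ȳ = (19.2 + 21.1 + 12.9 + 13.7 + 16.6 + 20.1)/6 = 17.2667
Σ_{t=1}^{4}(y_t−ȳ)(y_{t+2}−ȳ) = -29.3089
γ_2 = -29.3089 / 6 = -4.885

-4.885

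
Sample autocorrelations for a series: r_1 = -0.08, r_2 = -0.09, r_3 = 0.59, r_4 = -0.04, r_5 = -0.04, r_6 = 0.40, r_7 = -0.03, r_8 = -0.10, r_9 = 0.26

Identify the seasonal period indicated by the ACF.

3

The largest autocorrelation is r_3 = 0.59, with weaker echoes at lags 6 (0.40) and 9 (0.26); the remaining lags stay at or below -0.03.
The dominant spike at lag 3 indicates a seasonal period of 3.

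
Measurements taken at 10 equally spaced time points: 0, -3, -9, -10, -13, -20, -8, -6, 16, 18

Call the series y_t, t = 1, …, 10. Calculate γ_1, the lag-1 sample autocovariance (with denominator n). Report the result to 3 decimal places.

70.925

Mean ȳ = (0 − 3 − 9 − 10 − 13 − 20 − 8 − 6 + 16 + 18)/10 = -3.5000
Σ_{t=1}^{9}(y_t−ȳ)(y_{t+1}−ȳ) = 709.2500
γ_1 = 709.2500 / 10 = 70.925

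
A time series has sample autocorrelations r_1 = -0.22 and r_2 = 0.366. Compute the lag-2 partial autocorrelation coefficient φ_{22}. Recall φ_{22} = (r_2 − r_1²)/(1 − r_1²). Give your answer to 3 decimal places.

0.334

φ_{22} = (r_2 − r_1²) / (1 − r_1²)
r_1² = (-0.22)² = 0.0484
Numerator = 0.366 − 0.0484 = 0.3176; denominator = 1 − 0.0484 = 0.9516
φ_{22} = 0.3176 / 0.9516 = 0.334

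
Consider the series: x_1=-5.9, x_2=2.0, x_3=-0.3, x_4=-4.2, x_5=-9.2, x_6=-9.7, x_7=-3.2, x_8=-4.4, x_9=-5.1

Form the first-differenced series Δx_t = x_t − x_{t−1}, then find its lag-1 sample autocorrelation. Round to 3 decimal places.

0.021

First differences Δx: 7.9, -2.3, -3.9, -5.0, -0.5, 6.5, -1.2, -0.7
Mean of differences = 0.1000
Numerator Σ(Δx_t−Δx̄)(Δx_{t+1}−Δx̄) = 3.2200
Denominator Σ(Δx_t−Δx̄)² = 152.2600
r_1(Δx) = 3.2200 / 152.2600 = 0.021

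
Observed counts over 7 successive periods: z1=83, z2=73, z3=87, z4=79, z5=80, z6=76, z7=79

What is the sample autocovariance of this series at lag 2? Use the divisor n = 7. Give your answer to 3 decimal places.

4.886

Mean z̄ = (83 + 73 + 87 + 79 + 80 + 76 + 79)/7 = 79.5714
Σ_{t=1}^{5}(z_t−z̄)(z_{t+2}−z̄) = 34.2041
γ_2 = 34.2041 / 7 = 4.886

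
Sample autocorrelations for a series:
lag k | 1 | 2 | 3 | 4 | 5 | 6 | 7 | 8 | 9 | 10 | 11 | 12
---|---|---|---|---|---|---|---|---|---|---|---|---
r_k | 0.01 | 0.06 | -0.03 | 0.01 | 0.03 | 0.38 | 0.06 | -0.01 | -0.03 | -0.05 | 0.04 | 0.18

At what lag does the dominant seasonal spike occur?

6

The largest autocorrelation is r_6 = 0.38, with a weaker echo at lag 12 (0.18); the remaining lags stay at or below 0.06.
The dominant spike at lag 6 indicates a seasonal period of 6.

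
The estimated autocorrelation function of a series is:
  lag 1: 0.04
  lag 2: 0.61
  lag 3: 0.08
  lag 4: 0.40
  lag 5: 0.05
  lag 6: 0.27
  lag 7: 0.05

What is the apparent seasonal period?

The largest autocorrelation is r_2 = 0.61, with weaker echoes at lags 4 (0.40) and 6 (0.27); the remaining lags stay at or below 0.08.
The dominant spike at lag 2 indicates a seasonal period of 2.

2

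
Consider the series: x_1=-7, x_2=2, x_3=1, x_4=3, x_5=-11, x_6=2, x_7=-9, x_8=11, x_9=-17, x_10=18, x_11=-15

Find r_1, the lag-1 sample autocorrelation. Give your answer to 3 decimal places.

Mean x̄ = (-7 + 2 + 1 + 3 − 11 + 2 − 9 + 11 − 17 + 18 − 15)/11 = -2.0000
Numerator Σ_{t=1}^{10}(x_t−x̄)(x_{t+1}−x̄) = -948.0000
Denominator Σ(x_t−x̄)² = 1184.0000
r_1 = -948.0000 / 1184.0000 = -0.801

-0.801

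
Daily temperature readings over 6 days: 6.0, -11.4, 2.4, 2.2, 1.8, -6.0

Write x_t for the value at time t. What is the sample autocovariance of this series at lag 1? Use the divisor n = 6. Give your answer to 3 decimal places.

-17.030

Mean x̄ = (6.0 − 11.4 + 2.4 + 2.2 + 1.8 − 6.0)/6 = -0.8333
Σ_{t=1}^{5}(x_t−x̄)(x_{t+1}−x̄) = -102.1811
γ_1 = -102.1811 / 6 = -17.030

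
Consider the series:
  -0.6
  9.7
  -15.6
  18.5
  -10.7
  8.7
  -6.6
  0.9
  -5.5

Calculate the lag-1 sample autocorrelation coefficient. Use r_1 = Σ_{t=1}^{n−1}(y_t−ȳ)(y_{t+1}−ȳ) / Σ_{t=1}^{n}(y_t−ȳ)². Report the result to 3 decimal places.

Mean ȳ = (-0.6 + 9.7 − 15.6 + 18.5 − 10.7 + 8.7 − 6.6 + 0.9 − 5.5)/9 = -0.1333
Numerator Σ_{t=1}^{8}(y_t−ȳ)(y_{t+1}−ȳ) = -804.4544
Denominator Σ(y_t−ȳ)² = 944.7000
r_1 = -804.4544 / 944.7000 = -0.852

-0.852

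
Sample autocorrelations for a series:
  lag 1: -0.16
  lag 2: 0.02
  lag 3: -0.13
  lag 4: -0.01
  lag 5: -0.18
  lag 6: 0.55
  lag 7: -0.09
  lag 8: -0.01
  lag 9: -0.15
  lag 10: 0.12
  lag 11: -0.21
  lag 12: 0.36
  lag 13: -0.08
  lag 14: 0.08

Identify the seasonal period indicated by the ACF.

The largest autocorrelation is r_6 = 0.55, with a weaker echo at lag 12 (0.36); the remaining lags stay at or below 0.12.
The dominant spike at lag 6 indicates a seasonal period of 6.

6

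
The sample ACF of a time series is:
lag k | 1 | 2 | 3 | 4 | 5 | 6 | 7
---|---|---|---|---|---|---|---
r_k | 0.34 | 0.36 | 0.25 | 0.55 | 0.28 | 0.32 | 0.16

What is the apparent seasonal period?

The largest autocorrelation is r_4 = 0.55; the remaining lags stay at or below 0.36.
The dominant spike at lag 4 indicates a seasonal period of 4.

4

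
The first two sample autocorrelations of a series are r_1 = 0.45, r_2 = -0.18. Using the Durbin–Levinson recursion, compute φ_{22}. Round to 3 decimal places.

φ_{22} = (r_2 − r_1²) / (1 − r_1²)
r_1² = (0.45)² = 0.2025
Numerator = -0.18 − 0.2025 = -0.3825; denominator = 1 − 0.2025 = 0.7975
φ_{22} = -0.3825 / 0.7975 = -0.480

-0.480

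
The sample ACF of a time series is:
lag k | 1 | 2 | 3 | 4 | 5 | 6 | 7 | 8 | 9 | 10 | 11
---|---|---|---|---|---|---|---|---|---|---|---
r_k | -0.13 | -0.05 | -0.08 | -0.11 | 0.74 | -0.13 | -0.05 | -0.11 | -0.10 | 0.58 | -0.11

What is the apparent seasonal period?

The largest autocorrelation is r_5 = 0.74, with a weaker echo at lag 10 (0.58); the remaining lags stay at or below -0.05.
The dominant spike at lag 5 indicates a seasonal period of 5.

5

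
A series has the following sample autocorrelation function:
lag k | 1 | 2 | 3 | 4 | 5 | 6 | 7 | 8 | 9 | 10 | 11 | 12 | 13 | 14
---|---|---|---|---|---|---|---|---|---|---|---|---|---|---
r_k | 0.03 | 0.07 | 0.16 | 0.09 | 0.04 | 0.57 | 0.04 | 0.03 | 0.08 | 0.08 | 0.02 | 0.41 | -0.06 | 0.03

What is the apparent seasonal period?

6

The largest autocorrelation is r_6 = 0.57, with a weaker echo at lag 12 (0.41); the remaining lags stay at or below 0.16.
The dominant spike at lag 6 indicates a seasonal period of 6.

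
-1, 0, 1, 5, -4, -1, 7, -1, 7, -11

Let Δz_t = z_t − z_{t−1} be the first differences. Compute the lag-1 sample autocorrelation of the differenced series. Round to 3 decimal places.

-0.489

First differences Δz: 1, 1, 4, -9, 3, 8, -8, 8, -18
Mean of differences = -1.1111
Numerator Σ(Δz_t−Δz̄)(Δz_{t+1}−Δz̄) = -299.4568
Denominator Σ(Δz_t−Δz̄)² = 612.8889
r_1(Δz) = -299.4568 / 612.8889 = -0.489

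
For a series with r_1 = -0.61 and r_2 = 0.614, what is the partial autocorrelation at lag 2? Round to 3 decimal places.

0.385

φ_{22} = (r_2 − r_1²) / (1 − r_1²)
r_1² = (-0.61)² = 0.3721
Numerator = 0.614 − 0.3721 = 0.2419; denominator = 1 − 0.3721 = 0.6279
φ_{22} = 0.2419 / 0.6279 = 0.385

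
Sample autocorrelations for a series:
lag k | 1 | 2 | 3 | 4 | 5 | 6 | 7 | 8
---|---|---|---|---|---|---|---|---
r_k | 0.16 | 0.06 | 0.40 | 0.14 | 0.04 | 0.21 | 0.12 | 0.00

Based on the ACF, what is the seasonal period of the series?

3

The largest autocorrelation is r_3 = 0.40, with a weaker echo at lag 6 (0.21); the remaining lags stay at or below 0.16.
The dominant spike at lag 3 indicates a seasonal period of 3.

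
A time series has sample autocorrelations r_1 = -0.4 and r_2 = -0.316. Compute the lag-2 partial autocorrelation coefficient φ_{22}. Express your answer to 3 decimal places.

φ_{22} = (r_2 − r_1²) / (1 − r_1²)
r_1² = (-0.4)² = 0.16
Numerator = -0.316 − 0.1600 = -0.4760; denominator = 1 − 0.1600 = 0.8400
φ_{22} = -0.4760 / 0.8400 = -0.567

-0.567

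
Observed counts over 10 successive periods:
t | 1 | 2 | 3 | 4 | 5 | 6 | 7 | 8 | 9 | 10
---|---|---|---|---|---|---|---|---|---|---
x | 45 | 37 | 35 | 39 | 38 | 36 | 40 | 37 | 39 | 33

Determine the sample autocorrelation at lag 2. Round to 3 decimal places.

Mean x̄ = (45 + 37 + 35 + 39 + 38 + 36 + 40 + 37 + 39 + 33)/10 = 37.9000
Numerator Σ_{t=1}^{8}(x_t−x̄)(x_{t+2}−x̄) = -15.3200
Denominator Σ(x_t−x̄)² = 94.9000
r_2 = -15.3200 / 94.9000 = -0.161

-0.161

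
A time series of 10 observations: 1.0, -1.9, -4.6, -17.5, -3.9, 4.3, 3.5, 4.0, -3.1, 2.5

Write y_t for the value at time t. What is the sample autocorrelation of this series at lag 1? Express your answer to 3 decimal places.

Mean ȳ = (1.0 − 1.9 − 4.6 − 17.5 − 3.9 + 4.3 + 3.5 + 4.0 − 3.1 + 2.5)/10 = -1.5700
Numerator Σ_{t=1}^{9}(y_t−ȳ)(y_{t+1}−ȳ) = 115.1111
Denominator Σ(y_t−ȳ)² = 385.1810
r_1 = 115.1111 / 385.1810 = 0.299

0.299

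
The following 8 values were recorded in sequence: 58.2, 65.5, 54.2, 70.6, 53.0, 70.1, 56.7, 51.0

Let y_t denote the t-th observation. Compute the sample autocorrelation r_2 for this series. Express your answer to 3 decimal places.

Mean ȳ = (58.2 + 65.5 + 54.2 + 70.6 + 53.0 + 70.1 + 56.7 + 51.0)/8 = 59.9125
Deviations from mean: -1.7125, 5.5875, -5.7125, 10.6875, -6.9125, 10.1875, -3.2125, -8.9125
Numerator Σ_{t=1}^{6}(y_t−ȳ)(y_{t+2}−ȳ) = 149.2759
Denominator Σ(y_t−ȳ)² = 422.3288
r_2 = 149.2759 / 422.3288 = 0.353

0.353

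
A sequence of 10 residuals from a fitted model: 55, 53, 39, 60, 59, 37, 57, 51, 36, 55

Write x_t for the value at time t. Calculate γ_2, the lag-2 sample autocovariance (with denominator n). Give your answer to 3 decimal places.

Mean x̄ = (55 + 53 + 39 + 60 + 59 + 37 + 57 + 51 + 36 + 55)/10 = 50.2000
Σ_{t=1}^{8}(x_t−x̄)(x_{t+2}−x̄) = -297.6800
γ_2 = -297.6800 / 10 = -29.768

-29.768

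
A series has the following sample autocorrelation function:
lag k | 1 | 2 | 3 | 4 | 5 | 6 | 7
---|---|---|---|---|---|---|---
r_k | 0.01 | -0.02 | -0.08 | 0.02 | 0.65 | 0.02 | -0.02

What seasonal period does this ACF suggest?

The largest autocorrelation is r_5 = 0.65; the remaining lags stay at or below 0.02.
The dominant spike at lag 5 indicates a seasonal period of 5.

5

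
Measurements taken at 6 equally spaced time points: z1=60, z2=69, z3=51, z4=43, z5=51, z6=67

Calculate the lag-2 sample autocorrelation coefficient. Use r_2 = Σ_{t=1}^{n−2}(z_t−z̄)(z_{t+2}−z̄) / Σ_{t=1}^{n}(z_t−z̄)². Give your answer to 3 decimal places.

Mean z̄ = (60 + 69 + 51 + 43 + 51 + 67)/6 = 56.8333
Σ(z_t−z̄)(z_{t+2}−z̄) = (-18.4722) + (-168.3056) + (34.0278) + (-140.6389) = -293.3889
Denominator Σ(z_t−z̄)² = 520.8333
r_2 = -293.3889 / 520.8333 = -0.563

-0.563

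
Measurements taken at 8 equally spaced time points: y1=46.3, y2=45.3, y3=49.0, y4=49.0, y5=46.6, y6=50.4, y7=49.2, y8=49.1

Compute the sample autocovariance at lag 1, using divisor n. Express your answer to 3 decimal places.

Mean ȳ = (46.3 + 45.3 + 49.0 + 49.0 + 46.6 + 50.4 + 49.2 + 49.1)/8 = 48.1125
Σ_{t=1}^{7}(y_t−ȳ)(y_{t+1}−ȳ) = 2.1486
γ_1 = 2.1486 / 8 = 0.269

0.269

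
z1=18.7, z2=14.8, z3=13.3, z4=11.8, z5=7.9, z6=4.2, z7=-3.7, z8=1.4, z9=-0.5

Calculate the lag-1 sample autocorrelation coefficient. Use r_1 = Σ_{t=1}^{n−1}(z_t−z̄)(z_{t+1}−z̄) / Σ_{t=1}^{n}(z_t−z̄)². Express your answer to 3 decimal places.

0.648

Mean z̄ = (18.7 + 14.8 + 13.3 + 11.8 + 7.9 + 4.2 − 3.7 + 1.4 − 0.5)/9 = 7.5444
Numerator Σ_{t=1}^{8}(z_t−z̄)(z_{t+1}−z̄) = 303.6425
Denominator Σ(z_t−z̄)² = 468.5422
r_1 = 303.6425 / 468.5422 = 0.648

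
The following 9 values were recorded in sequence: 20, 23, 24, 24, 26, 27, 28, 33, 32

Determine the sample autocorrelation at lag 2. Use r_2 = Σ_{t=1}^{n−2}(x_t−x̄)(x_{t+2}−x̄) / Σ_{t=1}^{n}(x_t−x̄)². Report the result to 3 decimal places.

Mean x̄ = (20 + 23 + 24 + 24 + 26 + 27 + 28 + 33 + 32)/9 = 26.3333
Σ(x_t−x̄)(x_{t+2}−x̄) = (14.7778) + (7.7778) + (0.7778) + (-1.5556) + (-0.5556) + (4.4444) + (9.4444) = 35.1111
Denominator Σ(x_t−x̄)² = 142.0000
r_2 = 35.1111 / 142.0000 = 0.247

0.247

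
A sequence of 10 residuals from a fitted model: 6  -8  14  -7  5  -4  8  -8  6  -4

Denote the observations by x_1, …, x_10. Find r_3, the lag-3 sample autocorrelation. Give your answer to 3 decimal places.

-0.525

Mean x̄ = (6 − 8 + 14 − 7 + 5 − 4 + 8 − 8 + 6 − 4)/10 = 0.8000
Σ(x_t−x̄)(x_{t+3}−x̄) = (-40.5600) + (-36.9600) + (-63.3600) + (-56.1600) + (-36.9600) + (-24.9600) + (-34.5600) = -293.5200
Denominator Σ(x_t−x̄)² = 559.6000
r_3 = -293.5200 / 559.6000 = -0.525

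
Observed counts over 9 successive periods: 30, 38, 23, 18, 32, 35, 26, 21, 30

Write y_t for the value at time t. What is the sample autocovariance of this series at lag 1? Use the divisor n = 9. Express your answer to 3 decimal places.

-0.631

Mean ȳ = (30 + 38 + 23 + 18 + 32 + 35 + 26 + 21 + 30)/9 = 28.1111
Σ_{t=1}^{8}(y_t−ȳ)(y_{t+1}−ȳ) = -5.6790
γ_1 = -5.6790 / 9 = -0.631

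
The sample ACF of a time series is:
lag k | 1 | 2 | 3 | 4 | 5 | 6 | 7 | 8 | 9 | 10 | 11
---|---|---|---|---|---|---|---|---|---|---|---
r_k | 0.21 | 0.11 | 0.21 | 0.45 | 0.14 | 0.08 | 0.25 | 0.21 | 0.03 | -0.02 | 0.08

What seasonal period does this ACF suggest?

The largest autocorrelation is r_4 = 0.45; the remaining lags stay at or below 0.25. The elevated value at lag 1 (0.21), dropping to 0.11 at lag 2, reflects decaying short-term dependence rather than seasonality.
The dominant spike at lag 4 indicates a seasonal period of 4.

4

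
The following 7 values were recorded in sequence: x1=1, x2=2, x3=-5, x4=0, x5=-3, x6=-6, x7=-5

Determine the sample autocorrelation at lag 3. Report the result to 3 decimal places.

Mean x̄ = (1 + 2 − 5 + 0 − 3 − 6 − 5)/7 = -2.2857
Deviations from mean: 3.2857, 4.2857, -2.7143, 2.2857, -0.7143, -3.7143, -2.7143
Numerator Σ_{t=1}^{4}(x_t−x̄)(x_{t+3}−x̄) = 8.3265
Denominator Σ(x_t−x̄)² = 63.4286
r_3 = 8.3265 / 63.4286 = 0.131

0.131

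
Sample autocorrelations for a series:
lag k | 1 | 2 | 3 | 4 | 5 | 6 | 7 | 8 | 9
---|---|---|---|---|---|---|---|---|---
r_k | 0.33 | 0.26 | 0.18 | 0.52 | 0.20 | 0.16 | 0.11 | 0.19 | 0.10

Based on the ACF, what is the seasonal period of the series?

4

The largest autocorrelation is r_4 = 0.52; the remaining lags stay at or below 0.33. The elevated value at lag 1 (0.33), dropping to 0.26 at lag 2, reflects decaying short-term dependence rather than seasonality.
The dominant spike at lag 4 indicates a seasonal period of 4.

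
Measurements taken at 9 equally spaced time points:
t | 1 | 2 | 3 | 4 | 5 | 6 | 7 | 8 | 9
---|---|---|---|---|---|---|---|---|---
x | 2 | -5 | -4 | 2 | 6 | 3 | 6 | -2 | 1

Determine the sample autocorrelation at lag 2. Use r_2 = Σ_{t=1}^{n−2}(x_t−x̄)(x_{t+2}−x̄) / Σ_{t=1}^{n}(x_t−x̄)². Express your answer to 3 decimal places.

-0.119

Mean x̄ = (2 − 5 − 4 + 2 + 6 + 3 + 6 − 2 + 1)/9 = 1.0000
Σ(x_t−x̄)(x_{t+2}−x̄) = (-5.0000) + (-6.0000) + (-25.0000) + (2.0000) + (25.0000) + (-6.0000) + (0.0000) = -15.0000
Denominator Σ(x_t−x̄)² = 126.0000
r_2 = -15.0000 / 126.0000 = -0.119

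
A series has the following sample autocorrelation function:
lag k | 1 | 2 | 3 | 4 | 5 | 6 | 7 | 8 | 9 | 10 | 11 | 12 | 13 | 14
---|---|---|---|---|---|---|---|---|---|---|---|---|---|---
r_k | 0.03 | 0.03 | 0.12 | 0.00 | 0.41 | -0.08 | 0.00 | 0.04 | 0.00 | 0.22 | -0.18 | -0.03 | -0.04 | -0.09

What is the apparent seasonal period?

The largest autocorrelation is r_5 = 0.41, with a weaker echo at lag 10 (0.22); the remaining lags stay at or below 0.12.
The dominant spike at lag 5 indicates a seasonal period of 5.

5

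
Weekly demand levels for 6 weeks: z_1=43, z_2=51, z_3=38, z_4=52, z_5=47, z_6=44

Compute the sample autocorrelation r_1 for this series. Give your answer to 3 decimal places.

-0.708

Mean z̄ = (43 + 51 + 38 + 52 + 47 + 44)/6 = 45.8333
Deviations from mean: -2.8333, 5.1667, -7.8333, 6.1667, 1.1667, -1.8333
Σ(z_t−z̄)(z_{t+1}−z̄) = (-14.6389) + (-40.4722) + (-48.3056) + (7.1944) + (-2.1389) = -98.3611
Denominator Σ(z_t−z̄)² = 138.8333
r_1 = -98.3611 / 138.8333 = -0.708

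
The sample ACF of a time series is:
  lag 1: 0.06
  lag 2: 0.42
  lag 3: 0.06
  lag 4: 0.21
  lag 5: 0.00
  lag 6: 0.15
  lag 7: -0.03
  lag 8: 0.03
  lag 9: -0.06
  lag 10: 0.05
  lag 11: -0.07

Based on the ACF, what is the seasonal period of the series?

2

The largest autocorrelation is r_2 = 0.42, with weaker echoes at lags 4 (0.21) and 6 (0.15); the remaining lags stay at or below 0.06.
The dominant spike at lag 2 indicates a seasonal period of 2.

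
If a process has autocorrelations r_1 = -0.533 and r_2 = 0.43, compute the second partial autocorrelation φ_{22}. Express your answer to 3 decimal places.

φ_{22} = (r_2 − r_1²) / (1 − r_1²)
r_1² = (-0.533)² = 0.284089
Numerator = 0.43 − 0.2841 = 0.1459; denominator = 1 − 0.2841 = 0.7159
φ_{22} = 0.1459 / 0.7159 = 0.204

0.204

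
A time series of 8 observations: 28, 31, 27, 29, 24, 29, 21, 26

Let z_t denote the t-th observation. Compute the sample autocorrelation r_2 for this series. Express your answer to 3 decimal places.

0.396

Mean z̄ = (28 + 31 + 27 + 29 + 24 + 29 + 21 + 26)/8 = 26.8750
Deviations from mean: 1.1250, 4.1250, 0.1250, 2.1250, -2.8750, 2.1250, -5.8750, -0.8750
Numerator Σ_{t=1}^{6}(z_t−z̄)(z_{t+2}−z̄) = 28.0938
Denominator Σ(z_t−z̄)² = 70.8750
r_2 = 28.0938 / 70.8750 = 0.396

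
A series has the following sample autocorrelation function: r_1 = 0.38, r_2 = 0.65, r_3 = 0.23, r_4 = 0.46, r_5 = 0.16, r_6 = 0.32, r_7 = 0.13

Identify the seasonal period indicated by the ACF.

The largest autocorrelation is r_2 = 0.65, with a weaker echo at lag 4 (0.46); the remaining lags stay at or below 0.38.
The dominant spike at lag 2 indicates a seasonal period of 2.

2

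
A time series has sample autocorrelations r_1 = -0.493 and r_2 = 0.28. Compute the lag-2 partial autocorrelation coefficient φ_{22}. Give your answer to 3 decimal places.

φ_{22} = (r_2 − r_1²) / (1 − r_1²)
r_1² = (-0.493)² = 0.243049
Numerator = 0.28 − 0.2430 = 0.0370; denominator = 1 − 0.2430 = 0.7570
φ_{22} = 0.0370 / 0.7570 = 0.049

0.049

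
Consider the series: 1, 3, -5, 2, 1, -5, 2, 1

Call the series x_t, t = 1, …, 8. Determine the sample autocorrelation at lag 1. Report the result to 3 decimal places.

Mean x̄ = (1 + 3 − 5 + 2 + 1 − 5 + 2 + 1)/8 = 0.0000
Deviations from mean: 1.0000, 3.0000, -5.0000, 2.0000, 1.0000, -5.0000, 2.0000, 1.0000
Σ(x_t−x̄)(x_{t+1}−x̄) = (3.0000) + (-15.0000) + (-10.0000) + (2.0000) + (-5.0000) + (-10.0000) + (2.0000) = -33.0000
Denominator Σ(x_t−x̄)² = 70.0000
r_1 = -33.0000 / 70.0000 = -0.471

-0.471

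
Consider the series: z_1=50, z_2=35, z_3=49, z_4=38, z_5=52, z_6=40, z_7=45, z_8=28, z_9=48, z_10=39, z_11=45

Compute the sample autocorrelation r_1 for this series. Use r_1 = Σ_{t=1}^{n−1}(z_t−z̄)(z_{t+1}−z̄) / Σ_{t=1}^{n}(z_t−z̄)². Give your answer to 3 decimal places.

-0.652

Mean z̄ = (50 + 35 + 49 + 38 + 52 + 40 + 45 + 28 + 48 + 39 + 45)/11 = 42.6364
Numerator Σ_{t=1}^{10}(z_t−z̄)(z_{t+1}−z̄) = -349.8595
Denominator Σ(z_t−z̄)² = 536.5455
r_1 = -349.8595 / 536.5455 = -0.652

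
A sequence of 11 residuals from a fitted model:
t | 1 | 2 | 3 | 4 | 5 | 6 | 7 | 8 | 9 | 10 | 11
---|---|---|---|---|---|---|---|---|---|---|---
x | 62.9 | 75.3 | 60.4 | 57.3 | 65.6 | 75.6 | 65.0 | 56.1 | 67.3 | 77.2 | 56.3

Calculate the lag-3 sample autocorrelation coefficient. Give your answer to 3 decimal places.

Mean x̄ = (62.9 + 75.3 + 60.4 + 57.3 + 65.6 + 75.6 + 65.0 + 56.1 + 67.3 + 77.2 + 56.3)/11 = 65.3636
Numerator Σ_{t=1}^{8}(x_t−x̄)(x_{t+3}−x̄) = 71.6269
Denominator Σ(x_t−x̄)² = 611.2455
r_3 = 71.6269 / 611.2455 = 0.117

0.117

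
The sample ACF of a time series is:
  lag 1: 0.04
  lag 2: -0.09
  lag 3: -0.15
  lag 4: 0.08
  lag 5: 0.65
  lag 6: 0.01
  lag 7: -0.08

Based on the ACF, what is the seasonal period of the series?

5

The largest autocorrelation is r_5 = 0.65; the remaining lags stay at or below 0.08.
The dominant spike at lag 5 indicates a seasonal period of 5.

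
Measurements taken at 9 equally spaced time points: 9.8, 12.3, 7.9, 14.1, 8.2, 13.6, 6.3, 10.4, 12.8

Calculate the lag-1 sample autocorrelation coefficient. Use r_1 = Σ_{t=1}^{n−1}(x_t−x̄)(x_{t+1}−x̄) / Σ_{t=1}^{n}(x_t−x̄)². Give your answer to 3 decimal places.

-0.710

Mean x̄ = (9.8 + 12.3 + 7.9 + 14.1 + 8.2 + 13.6 + 6.3 + 10.4 + 12.8)/9 = 10.6000
Numerator Σ_{t=1}^{8}(x_t−x̄)(x_{t+1}−x̄) = -43.4800
Denominator Σ(x_t−x̄)² = 61.2000
r_1 = -43.4800 / 61.2000 = -0.710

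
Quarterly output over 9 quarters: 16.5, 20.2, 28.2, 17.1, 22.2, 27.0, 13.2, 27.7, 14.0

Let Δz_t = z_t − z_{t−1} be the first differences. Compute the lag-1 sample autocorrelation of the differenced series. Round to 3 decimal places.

First differences Δz: 3.7, 8.0, -11.1, 5.1, 4.8, -13.8, 14.5, -13.7
Mean of differences = -0.3125
Numerator Σ(Δz_t−Δz̄)(Δz_{t+1}−Δz̄) = -554.0739
Denominator Σ(Δz_t−Δz̄)² = 837.5488
r_1(Δz) = -554.0739 / 837.5488 = -0.662

-0.662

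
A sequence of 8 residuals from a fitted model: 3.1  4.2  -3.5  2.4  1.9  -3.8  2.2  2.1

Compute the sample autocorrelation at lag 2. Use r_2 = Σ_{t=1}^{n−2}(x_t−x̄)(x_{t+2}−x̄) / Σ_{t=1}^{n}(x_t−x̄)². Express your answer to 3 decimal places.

Mean x̄ = (3.1 + 4.2 − 3.5 + 2.4 + 1.9 − 3.8 + 2.2 + 2.1)/8 = 1.0750
Numerator Σ_{t=1}^{6}(x_t−x̄)(x_{t+2}−x̄) = -19.4263
Denominator Σ(x_t−x̄)² = 63.3150
r_2 = -19.4263 / 63.3150 = -0.307

-0.307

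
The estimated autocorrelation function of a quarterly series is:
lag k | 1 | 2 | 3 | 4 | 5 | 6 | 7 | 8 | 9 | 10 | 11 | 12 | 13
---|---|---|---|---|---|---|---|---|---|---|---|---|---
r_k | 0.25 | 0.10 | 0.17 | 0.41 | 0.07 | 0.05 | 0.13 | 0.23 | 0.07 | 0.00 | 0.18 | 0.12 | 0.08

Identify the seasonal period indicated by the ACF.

4

The largest autocorrelation is r_4 = 0.41; the remaining lags stay at or below 0.25. The elevated value at lag 1 (0.25), dropping to 0.10 at lag 2, reflects decaying short-term dependence rather than seasonality.
The dominant spike at lag 4 indicates a seasonal period of 4.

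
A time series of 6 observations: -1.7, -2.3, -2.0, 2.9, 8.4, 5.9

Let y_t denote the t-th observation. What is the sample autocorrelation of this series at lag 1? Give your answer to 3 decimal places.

0.572

Mean ȳ = (-1.7 − 2.3 − 2.0 + 2.9 + 8.4 + 5.9)/6 = 1.8667
Numerator Σ_{t=1}^{5}(y_t−ȳ)(y_{t+1}−ȳ) = 60.0789
Denominator Σ(y_t−ȳ)² = 105.0533
r_1 = 60.0789 / 105.0533 = 0.572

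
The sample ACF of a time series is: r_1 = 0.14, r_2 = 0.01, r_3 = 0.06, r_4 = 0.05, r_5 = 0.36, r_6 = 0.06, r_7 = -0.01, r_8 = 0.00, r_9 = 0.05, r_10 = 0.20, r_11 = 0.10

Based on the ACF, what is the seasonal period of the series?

The largest autocorrelation is r_5 = 0.36, with a weaker echo at lag 10 (0.20); the remaining lags stay at or below 0.14.
The dominant spike at lag 5 indicates a seasonal period of 5.

5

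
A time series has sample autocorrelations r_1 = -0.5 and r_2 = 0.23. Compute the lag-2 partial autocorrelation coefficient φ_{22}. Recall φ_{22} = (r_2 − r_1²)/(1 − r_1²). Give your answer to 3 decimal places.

φ_{22} = (r_2 − r_1²) / (1 − r_1²)
r_1² = (-0.5)² = 0.25
Numerator = 0.23 − 0.2500 = -0.0200; denominator = 1 − 0.2500 = 0.7500
φ_{22} = -0.0200 / 0.7500 = -0.027

-0.027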